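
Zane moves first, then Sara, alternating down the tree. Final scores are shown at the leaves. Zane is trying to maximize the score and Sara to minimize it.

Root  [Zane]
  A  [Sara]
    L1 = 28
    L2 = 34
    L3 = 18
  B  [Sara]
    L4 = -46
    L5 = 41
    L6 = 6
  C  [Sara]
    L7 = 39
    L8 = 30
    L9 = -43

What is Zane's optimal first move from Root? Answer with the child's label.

A

A (Sara): min(28, 34, 18) = 18
B (Sara): min(-46, 41, 6) = -46
C (Sara): min(39, 30, -43) = -43
Root (Zane): max(18, -46, -43) = 18
Zane at Root wants the highest of {A=18, B=-46, C=-43}, so chooses A.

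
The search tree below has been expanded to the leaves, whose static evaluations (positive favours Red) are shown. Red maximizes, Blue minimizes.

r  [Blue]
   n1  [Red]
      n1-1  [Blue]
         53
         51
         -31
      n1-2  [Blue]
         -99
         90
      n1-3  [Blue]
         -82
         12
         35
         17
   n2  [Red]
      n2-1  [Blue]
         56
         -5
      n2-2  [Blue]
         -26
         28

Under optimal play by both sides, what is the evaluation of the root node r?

n1-1 (Blue): min(53, 51, -31) = -31
n1-2 (Blue): min(-99, 90) = -99
n1-3 (Blue): min(-82, 12, 35, 17) = -82
n1 (Red): max(-31, -99, -82) = -31
n2-1 (Blue): min(56, -5) = -5
n2-2 (Blue): min(-26, 28) = -26
n2 (Red): max(-5, -26) = -5
r (Blue): min(-31, -5) = -31

-31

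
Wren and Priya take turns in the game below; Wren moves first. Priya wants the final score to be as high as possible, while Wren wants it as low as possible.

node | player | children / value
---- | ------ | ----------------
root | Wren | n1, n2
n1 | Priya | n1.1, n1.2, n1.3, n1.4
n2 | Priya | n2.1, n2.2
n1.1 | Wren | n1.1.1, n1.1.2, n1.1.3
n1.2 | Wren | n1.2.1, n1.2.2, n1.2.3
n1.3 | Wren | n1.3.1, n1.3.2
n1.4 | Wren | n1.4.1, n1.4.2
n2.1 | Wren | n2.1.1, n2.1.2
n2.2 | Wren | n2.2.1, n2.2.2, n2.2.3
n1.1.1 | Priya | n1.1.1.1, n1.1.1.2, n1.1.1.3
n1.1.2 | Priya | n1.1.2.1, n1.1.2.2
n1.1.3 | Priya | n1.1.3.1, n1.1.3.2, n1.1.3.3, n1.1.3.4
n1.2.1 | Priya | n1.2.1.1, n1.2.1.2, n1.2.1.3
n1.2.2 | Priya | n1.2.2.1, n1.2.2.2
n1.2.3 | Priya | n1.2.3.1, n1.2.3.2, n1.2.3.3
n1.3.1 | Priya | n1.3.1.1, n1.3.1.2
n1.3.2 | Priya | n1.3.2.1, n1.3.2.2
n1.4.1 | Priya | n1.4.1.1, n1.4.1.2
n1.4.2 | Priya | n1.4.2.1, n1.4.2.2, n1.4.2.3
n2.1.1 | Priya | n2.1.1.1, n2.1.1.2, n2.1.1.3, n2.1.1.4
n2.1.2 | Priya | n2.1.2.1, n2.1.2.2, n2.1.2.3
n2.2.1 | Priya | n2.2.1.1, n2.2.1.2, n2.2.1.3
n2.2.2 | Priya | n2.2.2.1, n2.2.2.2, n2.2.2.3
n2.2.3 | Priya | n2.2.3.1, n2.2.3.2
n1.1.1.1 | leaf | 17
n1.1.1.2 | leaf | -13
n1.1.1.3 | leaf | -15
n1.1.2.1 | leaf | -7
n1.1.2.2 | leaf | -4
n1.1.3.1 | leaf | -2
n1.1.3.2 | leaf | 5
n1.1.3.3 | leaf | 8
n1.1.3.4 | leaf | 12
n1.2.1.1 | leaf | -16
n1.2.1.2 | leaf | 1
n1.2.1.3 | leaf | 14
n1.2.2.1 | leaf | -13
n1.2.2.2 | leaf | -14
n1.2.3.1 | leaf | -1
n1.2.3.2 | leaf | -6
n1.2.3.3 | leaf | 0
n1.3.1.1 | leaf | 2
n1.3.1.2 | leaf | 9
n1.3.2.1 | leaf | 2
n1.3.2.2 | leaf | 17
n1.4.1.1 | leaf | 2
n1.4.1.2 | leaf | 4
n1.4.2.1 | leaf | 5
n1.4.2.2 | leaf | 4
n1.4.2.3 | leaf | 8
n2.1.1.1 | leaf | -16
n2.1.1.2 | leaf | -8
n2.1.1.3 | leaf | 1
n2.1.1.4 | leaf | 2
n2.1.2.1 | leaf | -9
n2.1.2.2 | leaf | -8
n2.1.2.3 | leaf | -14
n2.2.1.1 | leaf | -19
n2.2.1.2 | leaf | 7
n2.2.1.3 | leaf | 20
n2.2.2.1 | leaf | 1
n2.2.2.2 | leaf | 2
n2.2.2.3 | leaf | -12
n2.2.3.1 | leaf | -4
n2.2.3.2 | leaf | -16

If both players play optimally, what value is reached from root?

n1.1.1 (Priya): max(17, -13, -15) = 17
n1.1.2 (Priya): max(-7, -4) = -4
n1.1.3 (Priya): max(-2, 5, 8, 12) = 12
n1.1 (Wren): min(17, -4, 12) = -4
n1.2.1 (Priya): max(-16, 1, 14) = 14
n1.2.2 (Priya): max(-13, -14) = -13
n1.2.3 (Priya): max(-1, -6, 0) = 0
n1.2 (Wren): min(14, -13, 0) = -13
n1.3.1 (Priya): max(2, 9) = 9
n1.3.2 (Priya): max(2, 17) = 17
n1.3 (Wren): min(9, 17) = 9
n1.4.1 (Priya): max(2, 4) = 4
n1.4.2 (Priya): max(5, 4, 8) = 8
n1.4 (Wren): min(4, 8) = 4
n1 (Priya): max(-4, -13, 9, 4) = 9
n2.1.1 (Priya): max(-16, -8, 1, 2) = 2
n2.1.2 (Priya): max(-9, -8, -14) = -8
n2.1 (Wren): min(2, -8) = -8
n2.2.1 (Priya): max(-19, 7, 20) = 20
n2.2.2 (Priya): max(1, 2, -12) = 2
n2.2.3 (Priya): max(-4, -16) = -4
n2.2 (Wren): min(20, 2, -4) = -4
n2 (Priya): max(-8, -4) = -4
root (Wren): min(9, -4) = -4

-4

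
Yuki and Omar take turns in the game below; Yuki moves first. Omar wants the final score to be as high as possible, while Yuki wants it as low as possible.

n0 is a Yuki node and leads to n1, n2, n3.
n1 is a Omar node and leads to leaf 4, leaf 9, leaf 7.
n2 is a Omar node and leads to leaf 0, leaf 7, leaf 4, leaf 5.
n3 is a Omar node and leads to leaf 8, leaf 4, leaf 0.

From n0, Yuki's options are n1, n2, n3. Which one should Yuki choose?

n2

n1 (Omar): max(4, 9, 7) = 9
n2 (Omar): max(0, 7, 4, 5) = 7
n3 (Omar): max(8, 4, 0) = 8
n0 (Yuki): min(9, 7, 8) = 7
Yuki at n0 wants the lowest of {n1=9, n2=7, n3=8}, so chooses n2.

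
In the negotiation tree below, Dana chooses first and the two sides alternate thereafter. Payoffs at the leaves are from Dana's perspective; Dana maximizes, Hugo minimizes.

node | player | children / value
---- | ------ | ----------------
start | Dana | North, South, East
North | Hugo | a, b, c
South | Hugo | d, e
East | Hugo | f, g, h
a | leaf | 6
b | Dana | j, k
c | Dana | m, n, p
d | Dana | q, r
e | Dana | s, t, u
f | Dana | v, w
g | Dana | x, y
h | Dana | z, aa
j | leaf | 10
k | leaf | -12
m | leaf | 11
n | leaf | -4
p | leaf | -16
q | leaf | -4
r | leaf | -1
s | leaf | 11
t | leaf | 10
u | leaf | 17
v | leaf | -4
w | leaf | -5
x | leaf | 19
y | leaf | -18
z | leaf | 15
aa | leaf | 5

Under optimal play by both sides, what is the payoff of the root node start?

6

b (Dana): max(10, -12) = 10
c (Dana): max(11, -4, -16) = 11
North (Hugo): min(6, 10, 11) = 6
d (Dana): max(-4, -1) = -1
e (Dana): max(11, 10, 17) = 17
South (Hugo): min(-1, 17) = -1
f (Dana): max(-4, -5) = -4
g (Dana): max(19, -18) = 19
h (Dana): max(15, 5) = 15
East (Hugo): min(-4, 19, 15) = -4
start (Dana): max(6, -1, -4) = 6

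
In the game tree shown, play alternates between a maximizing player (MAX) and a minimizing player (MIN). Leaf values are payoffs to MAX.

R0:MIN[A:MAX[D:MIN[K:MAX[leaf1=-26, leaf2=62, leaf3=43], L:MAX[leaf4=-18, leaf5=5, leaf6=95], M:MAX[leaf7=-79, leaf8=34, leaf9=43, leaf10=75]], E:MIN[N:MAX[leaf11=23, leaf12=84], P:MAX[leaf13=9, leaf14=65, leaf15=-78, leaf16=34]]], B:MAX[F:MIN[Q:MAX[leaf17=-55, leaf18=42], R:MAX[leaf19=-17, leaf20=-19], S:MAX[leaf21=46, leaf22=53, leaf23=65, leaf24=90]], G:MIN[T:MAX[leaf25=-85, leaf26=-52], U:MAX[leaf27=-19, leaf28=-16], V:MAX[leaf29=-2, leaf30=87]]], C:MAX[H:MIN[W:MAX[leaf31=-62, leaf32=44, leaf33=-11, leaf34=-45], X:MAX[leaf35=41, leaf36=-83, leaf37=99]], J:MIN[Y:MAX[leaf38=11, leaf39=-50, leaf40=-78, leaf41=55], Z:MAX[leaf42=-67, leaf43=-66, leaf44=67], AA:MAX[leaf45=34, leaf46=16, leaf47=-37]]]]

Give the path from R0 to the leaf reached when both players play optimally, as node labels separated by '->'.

K (MAX): max(-26, 62, 43) = 62
L (MAX): max(-18, 5, 95) = 95
M (MAX): max(-79, 34, 43, 75) = 75
D (MIN): min(62, 95, 75) = 62
N (MAX): max(23, 84) = 84
P (MAX): max(9, 65, -78, 34) = 65
E (MIN): min(84, 65) = 65
A (MAX): max(62, 65) = 65
Q (MAX): max(-55, 42) = 42
R (MAX): max(-17, -19) = -17
S (MAX): max(46, 53, 65, 90) = 90
F (MIN): min(42, -17, 90) = -17
T (MAX): max(-85, -52) = -52
U (MAX): max(-19, -16) = -16
V (MAX): max(-2, 87) = 87
G (MIN): min(-52, -16, 87) = -52
B (MAX): max(-17, -52) = -17
W (MAX): max(-62, 44, -11, -45) = 44
X (MAX): max(41, -83, 99) = 99
H (MIN): min(44, 99) = 44
Y (MAX): max(11, -50, -78, 55) = 55
Z (MAX): max(-67, -66, 67) = 67
AA (MAX): max(34, 16, -37) = 34
J (MIN): min(55, 67, 34) = 34
C (MAX): max(44, 34) = 44
R0 (MIN): min(65, -17, 44) = -17
At R0, MIN picks B (lowest: -17).
At B, MAX picks F (highest: -17).
At F, MIN picks R (lowest: -17).
At R, MAX picks leaf19 (highest: -17).
Terminal value -17.

R0 -> B -> F -> R -> leaf19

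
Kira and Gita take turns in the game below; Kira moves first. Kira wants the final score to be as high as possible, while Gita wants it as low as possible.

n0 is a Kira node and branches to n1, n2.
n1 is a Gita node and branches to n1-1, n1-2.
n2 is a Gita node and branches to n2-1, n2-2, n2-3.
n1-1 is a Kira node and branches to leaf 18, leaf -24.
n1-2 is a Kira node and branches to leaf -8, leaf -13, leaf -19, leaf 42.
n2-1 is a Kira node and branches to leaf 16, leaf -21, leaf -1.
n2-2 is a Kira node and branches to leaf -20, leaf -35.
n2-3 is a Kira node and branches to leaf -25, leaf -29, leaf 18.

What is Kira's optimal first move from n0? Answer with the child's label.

n1

n1-1 (Kira): max(18, -24) = 18
n1-2 (Kira): max(-8, -13, -19, 42) = 42
n1 (Gita): min(18, 42) = 18
n2-1 (Kira): max(16, -21, -1) = 16
n2-2 (Kira): max(-20, -35) = -20
n2-3 (Kira): max(-25, -29, 18) = 18
n2 (Gita): min(16, -20, 18) = -20
n0 (Kira): max(18, -20) = 18
Kira at n0 wants the highest of {n1=18, n2=-20}, so chooses n1.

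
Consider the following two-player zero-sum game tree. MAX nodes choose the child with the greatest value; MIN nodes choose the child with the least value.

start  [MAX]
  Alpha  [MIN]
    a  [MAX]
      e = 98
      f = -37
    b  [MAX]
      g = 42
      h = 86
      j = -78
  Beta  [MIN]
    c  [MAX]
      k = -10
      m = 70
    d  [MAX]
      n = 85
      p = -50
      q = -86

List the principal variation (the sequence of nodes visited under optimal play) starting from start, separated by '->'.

start -> Alpha -> b -> h

a (MAX): max(98, -37) = 98
b (MAX): max(42, 86, -78) = 86
Alpha (MIN): min(98, 86) = 86
c (MAX): max(-10, 70) = 70
d (MAX): max(85, -50, -86) = 85
Beta (MIN): min(70, 85) = 70
start (MAX): max(86, 70) = 86
At start, MAX picks Alpha (highest: 86).
At Alpha, MIN picks b (lowest: 86).
At b, MAX picks h (highest: 86).
Terminal value 86.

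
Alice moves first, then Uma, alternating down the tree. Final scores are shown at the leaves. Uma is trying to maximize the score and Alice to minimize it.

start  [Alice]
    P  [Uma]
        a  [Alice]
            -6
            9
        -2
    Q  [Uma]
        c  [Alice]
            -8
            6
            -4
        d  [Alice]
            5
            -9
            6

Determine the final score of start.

-8

a (Alice): min(-6, 9) = -6
P (Uma): max(-6, -2) = -2
c (Alice): min(-8, 6, -4) = -8
d (Alice): min(5, -9, 6) = -9
Q (Uma): max(-8, -9) = -8
start (Alice): min(-2, -8) = -8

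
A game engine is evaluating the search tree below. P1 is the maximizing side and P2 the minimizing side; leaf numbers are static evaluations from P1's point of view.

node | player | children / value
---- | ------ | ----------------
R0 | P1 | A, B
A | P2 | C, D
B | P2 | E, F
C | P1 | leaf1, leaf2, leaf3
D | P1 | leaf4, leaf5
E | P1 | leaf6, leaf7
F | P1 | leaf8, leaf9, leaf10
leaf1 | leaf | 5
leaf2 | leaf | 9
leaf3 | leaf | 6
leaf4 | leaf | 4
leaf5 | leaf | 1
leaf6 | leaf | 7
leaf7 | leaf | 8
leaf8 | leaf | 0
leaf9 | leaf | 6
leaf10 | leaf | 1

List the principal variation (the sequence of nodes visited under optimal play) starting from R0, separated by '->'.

R0 -> B -> F -> leaf9

C (P1): max(5, 9, 6) = 9
D (P1): max(4, 1) = 4
A (P2): min(9, 4) = 4
E (P1): max(7, 8) = 8
F (P1): max(0, 6, 1) = 6
B (P2): min(8, 6) = 6
R0 (P1): max(4, 6) = 6
At R0, P1 picks B (highest: 6).
At B, P2 picks F (lowest: 6).
At F, P1 picks leaf9 (highest: 6).
Terminal value 6.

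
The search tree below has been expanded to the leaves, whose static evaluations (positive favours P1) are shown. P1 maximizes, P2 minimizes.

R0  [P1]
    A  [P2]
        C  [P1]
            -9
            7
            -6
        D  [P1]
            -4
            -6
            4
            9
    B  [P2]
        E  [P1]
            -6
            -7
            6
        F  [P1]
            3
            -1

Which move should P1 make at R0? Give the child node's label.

C (P1): max(-9, 7, -6) = 7
D (P1): max(-4, -6, 4, 9) = 9
A (P2): min(7, 9) = 7
E (P1): max(-6, -7, 6) = 6
F (P1): max(3, -1) = 3
B (P2): min(6, 3) = 3
R0 (P1): max(7, 3) = 7
P1 at R0 wants the highest of {A=7, B=3}, so chooses A.

A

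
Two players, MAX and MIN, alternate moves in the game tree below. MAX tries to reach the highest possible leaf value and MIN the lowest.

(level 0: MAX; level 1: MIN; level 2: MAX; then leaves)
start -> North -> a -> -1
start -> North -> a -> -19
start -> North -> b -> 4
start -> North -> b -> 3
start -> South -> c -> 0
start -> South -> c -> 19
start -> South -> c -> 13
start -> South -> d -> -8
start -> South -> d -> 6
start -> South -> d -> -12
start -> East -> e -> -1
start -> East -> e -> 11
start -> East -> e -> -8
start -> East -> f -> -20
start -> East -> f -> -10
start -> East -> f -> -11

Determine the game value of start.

a (MAX): max(-1, -19) = -1
b (MAX): max(4, 3) = 4
North (MIN): min(-1, 4) = -1
c (MAX): max(0, 19, 13) = 19
d (MAX): max(-8, 6, -12) = 6
South (MIN): min(19, 6) = 6
e (MAX): max(-1, 11, -8) = 11
f (MAX): max(-20, -10, -11) = -10
East (MIN): min(11, -10) = -10
start (MAX): max(-1, 6, -10) = 6

6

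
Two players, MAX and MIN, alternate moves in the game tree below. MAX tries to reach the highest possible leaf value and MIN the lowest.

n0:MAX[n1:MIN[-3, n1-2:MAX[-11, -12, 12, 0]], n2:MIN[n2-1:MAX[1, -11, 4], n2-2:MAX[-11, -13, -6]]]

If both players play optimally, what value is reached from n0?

-3

n1-2 (MAX): max(-11, -12, 12, 0) = 12
n1 (MIN): min(-3, 12) = -3
n2-1 (MAX): max(1, -11, 4) = 4
n2-2 (MAX): max(-11, -13, -6) = -6
n2 (MIN): min(4, -6) = -6
n0 (MAX): max(-3, -6) = -3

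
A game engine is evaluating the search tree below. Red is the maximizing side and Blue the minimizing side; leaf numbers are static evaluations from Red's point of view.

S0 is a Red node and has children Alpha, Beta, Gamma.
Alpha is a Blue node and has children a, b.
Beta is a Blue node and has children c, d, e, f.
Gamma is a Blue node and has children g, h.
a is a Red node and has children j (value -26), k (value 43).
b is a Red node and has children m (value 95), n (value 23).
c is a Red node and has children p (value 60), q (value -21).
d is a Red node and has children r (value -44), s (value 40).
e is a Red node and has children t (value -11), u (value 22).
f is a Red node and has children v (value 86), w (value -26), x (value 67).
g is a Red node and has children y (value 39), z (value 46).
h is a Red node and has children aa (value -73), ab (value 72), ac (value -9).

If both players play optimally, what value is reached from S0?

a (Red): max(-26, 43) = 43
b (Red): max(95, 23) = 95
Alpha (Blue): min(43, 95) = 43
c (Red): max(60, -21) = 60
d (Red): max(-44, 40) = 40
e (Red): max(-11, 22) = 22
f (Red): max(86, -26, 67) = 86
Beta (Blue): min(60, 40, 22, 86) = 22
g (Red): max(39, 46) = 46
h (Red): max(-73, 72, -9) = 72
Gamma (Blue): min(46, 72) = 46
S0 (Red): max(43, 22, 46) = 46

46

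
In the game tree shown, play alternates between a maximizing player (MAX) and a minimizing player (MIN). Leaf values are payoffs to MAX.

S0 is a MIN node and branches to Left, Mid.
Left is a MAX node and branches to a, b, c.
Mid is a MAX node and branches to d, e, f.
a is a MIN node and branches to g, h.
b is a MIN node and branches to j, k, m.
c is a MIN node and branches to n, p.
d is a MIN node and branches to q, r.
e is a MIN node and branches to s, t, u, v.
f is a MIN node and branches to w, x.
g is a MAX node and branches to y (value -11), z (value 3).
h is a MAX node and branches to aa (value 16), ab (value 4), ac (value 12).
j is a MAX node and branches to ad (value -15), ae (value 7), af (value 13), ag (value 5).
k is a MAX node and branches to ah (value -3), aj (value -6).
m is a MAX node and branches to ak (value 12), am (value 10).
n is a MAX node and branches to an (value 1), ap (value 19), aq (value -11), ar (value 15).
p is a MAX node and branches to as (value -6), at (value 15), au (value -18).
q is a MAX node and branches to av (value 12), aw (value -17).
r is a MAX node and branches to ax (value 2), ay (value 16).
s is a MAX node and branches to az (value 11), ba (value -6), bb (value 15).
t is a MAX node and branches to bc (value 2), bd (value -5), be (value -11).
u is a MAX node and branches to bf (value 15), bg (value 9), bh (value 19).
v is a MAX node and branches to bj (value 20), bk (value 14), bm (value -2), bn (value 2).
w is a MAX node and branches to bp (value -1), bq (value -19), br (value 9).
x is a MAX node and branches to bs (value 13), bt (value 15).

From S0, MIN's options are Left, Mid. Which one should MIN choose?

Mid

g (MAX): max(-11, 3) = 3
h (MAX): max(16, 4, 12) = 16
a (MIN): min(3, 16) = 3
j (MAX): max(-15, 7, 13, 5) = 13
k (MAX): max(-3, -6) = -3
m (MAX): max(12, 10) = 12
b (MIN): min(13, -3, 12) = -3
n (MAX): max(1, 19, -11, 15) = 19
p (MAX): max(-6, 15, -18) = 15
c (MIN): min(19, 15) = 15
Left (MAX): max(3, -3, 15) = 15
q (MAX): max(12, -17) = 12
r (MAX): max(2, 16) = 16
d (MIN): min(12, 16) = 12
s (MAX): max(11, -6, 15) = 15
t (MAX): max(2, -5, -11) = 2
u (MAX): max(15, 9, 19) = 19
v (MAX): max(20, 14, -2, 2) = 20
e (MIN): min(15, 2, 19, 20) = 2
w (MAX): max(-1, -19, 9) = 9
x (MAX): max(13, 15) = 15
f (MIN): min(9, 15) = 9
Mid (MAX): max(12, 2, 9) = 12
S0 (MIN): min(15, 12) = 12
MIN at S0 wants the lowest of {Left=15, Mid=12}, so chooses Mid.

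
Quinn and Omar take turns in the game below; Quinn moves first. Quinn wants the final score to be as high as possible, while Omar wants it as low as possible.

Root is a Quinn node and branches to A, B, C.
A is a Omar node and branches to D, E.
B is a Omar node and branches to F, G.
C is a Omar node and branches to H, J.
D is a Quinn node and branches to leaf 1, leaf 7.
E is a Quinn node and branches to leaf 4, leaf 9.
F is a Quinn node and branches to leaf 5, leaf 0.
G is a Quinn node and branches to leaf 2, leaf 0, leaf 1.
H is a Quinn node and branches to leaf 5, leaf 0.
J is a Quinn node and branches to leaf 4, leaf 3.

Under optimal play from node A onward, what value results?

D (Quinn): max(1, 7) = 7
E (Quinn): max(4, 9) = 9
A (Omar): min(7, 9) = 7

7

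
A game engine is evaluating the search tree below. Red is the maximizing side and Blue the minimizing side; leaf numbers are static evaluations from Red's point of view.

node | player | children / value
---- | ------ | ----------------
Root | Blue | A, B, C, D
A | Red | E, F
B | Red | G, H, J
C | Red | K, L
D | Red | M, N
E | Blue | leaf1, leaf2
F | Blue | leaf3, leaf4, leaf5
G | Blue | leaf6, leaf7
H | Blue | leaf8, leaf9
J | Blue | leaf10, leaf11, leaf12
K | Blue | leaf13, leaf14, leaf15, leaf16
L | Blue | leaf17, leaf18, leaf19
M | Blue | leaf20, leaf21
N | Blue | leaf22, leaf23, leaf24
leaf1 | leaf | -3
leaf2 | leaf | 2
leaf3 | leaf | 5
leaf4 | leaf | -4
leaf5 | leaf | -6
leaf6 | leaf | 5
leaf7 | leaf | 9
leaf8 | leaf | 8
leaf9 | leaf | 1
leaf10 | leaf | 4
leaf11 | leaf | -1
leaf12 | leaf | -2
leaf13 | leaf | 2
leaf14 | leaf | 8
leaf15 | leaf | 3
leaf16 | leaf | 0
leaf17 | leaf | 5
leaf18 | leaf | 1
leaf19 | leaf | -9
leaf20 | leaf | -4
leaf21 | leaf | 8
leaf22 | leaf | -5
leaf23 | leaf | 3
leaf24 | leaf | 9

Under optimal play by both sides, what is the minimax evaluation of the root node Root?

-4

E (Blue): min(-3, 2) = -3
F (Blue): min(5, -4, -6) = -6
A (Red): max(-3, -6) = -3
G (Blue): min(5, 9) = 5
H (Blue): min(8, 1) = 1
J (Blue): min(4, -1, -2) = -2
B (Red): max(5, 1, -2) = 5
K (Blue): min(2, 8, 3, 0) = 0
L (Blue): min(5, 1, -9) = -9
C (Red): max(0, -9) = 0
M (Blue): min(-4, 8) = -4
N (Blue): min(-5, 3, 9) = -5
D (Red): max(-4, -5) = -4
Root (Blue): min(-3, 5, 0, -4) = -4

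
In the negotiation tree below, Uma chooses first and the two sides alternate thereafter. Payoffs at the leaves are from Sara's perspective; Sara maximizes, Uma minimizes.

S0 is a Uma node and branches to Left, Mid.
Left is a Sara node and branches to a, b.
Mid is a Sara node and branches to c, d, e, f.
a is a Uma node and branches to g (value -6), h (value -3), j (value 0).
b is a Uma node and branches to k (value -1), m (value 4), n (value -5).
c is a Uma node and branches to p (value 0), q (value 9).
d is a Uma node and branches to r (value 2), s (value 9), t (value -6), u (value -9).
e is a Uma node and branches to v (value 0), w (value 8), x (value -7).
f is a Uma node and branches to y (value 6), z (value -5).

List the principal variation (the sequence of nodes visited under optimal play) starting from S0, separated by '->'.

a (Uma): min(-6, -3, 0) = -6
b (Uma): min(-1, 4, -5) = -5
Left (Sara): max(-6, -5) = -5
c (Uma): min(0, 9) = 0
d (Uma): min(2, 9, -6, -9) = -9
e (Uma): min(0, 8, -7) = -7
f (Uma): min(6, -5) = -5
Mid (Sara): max(0, -9, -7, -5) = 0
S0 (Uma): min(-5, 0) = -5
At S0, Uma picks Left (lowest: -5).
At Left, Sara picks b (highest: -5).
At b, Uma picks n (lowest: -5).
Terminal value -5.

S0 -> Left -> b -> n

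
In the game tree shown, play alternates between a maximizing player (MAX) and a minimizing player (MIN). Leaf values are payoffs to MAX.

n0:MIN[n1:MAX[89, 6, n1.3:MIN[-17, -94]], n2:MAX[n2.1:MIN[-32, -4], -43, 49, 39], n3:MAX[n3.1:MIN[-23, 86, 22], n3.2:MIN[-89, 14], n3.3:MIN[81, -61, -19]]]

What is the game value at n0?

n1.3 (MIN): min(-17, -94) = -94
n1 (MAX): max(89, 6, -94) = 89
n2.1 (MIN): min(-32, -4) = -32
n2 (MAX): max(-32, -43, 49, 39) = 49
n3.1 (MIN): min(-23, 86, 22) = -23
n3.2 (MIN): min(-89, 14) = -89
n3.3 (MIN): min(81, -61, -19) = -61
n3 (MAX): max(-23, -89, -61) = -23
n0 (MIN): min(89, 49, -23) = -23

-23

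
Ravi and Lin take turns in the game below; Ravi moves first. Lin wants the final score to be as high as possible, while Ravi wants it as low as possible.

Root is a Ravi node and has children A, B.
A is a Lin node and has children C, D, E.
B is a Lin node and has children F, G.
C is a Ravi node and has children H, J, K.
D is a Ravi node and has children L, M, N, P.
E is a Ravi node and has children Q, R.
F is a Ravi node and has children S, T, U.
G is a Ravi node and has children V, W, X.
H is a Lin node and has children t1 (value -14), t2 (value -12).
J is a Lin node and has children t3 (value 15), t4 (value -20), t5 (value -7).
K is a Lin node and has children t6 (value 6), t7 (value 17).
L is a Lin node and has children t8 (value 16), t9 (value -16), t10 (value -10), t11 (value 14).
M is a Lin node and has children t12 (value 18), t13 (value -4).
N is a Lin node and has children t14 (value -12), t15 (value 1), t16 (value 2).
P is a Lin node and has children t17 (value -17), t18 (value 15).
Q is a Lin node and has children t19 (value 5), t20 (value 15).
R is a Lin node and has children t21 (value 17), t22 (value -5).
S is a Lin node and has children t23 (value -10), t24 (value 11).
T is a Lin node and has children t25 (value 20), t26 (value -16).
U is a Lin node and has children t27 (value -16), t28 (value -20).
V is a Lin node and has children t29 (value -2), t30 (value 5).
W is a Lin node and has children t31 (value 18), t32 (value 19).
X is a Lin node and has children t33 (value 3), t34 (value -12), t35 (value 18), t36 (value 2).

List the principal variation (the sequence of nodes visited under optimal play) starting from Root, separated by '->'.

H (Lin): max(-14, -12) = -12
J (Lin): max(15, -20, -7) = 15
K (Lin): max(6, 17) = 17
C (Ravi): min(-12, 15, 17) = -12
L (Lin): max(16, -16, -10, 14) = 16
M (Lin): max(18, -4) = 18
N (Lin): max(-12, 1, 2) = 2
P (Lin): max(-17, 15) = 15
D (Ravi): min(16, 18, 2, 15) = 2
Q (Lin): max(5, 15) = 15
R (Lin): max(17, -5) = 17
E (Ravi): min(15, 17) = 15
A (Lin): max(-12, 2, 15) = 15
S (Lin): max(-10, 11) = 11
T (Lin): max(20, -16) = 20
U (Lin): max(-16, -20) = -16
F (Ravi): min(11, 20, -16) = -16
V (Lin): max(-2, 5) = 5
W (Lin): max(18, 19) = 19
X (Lin): max(3, -12, 18, 2) = 18
G (Ravi): min(5, 19, 18) = 5
B (Lin): max(-16, 5) = 5
Root (Ravi): min(15, 5) = 5
At Root, Ravi picks B (lowest: 5).
At B, Lin picks G (highest: 5).
At G, Ravi picks V (lowest: 5).
At V, Lin picks t30 (highest: 5).
Terminal value 5.

Root -> B -> G -> V -> t30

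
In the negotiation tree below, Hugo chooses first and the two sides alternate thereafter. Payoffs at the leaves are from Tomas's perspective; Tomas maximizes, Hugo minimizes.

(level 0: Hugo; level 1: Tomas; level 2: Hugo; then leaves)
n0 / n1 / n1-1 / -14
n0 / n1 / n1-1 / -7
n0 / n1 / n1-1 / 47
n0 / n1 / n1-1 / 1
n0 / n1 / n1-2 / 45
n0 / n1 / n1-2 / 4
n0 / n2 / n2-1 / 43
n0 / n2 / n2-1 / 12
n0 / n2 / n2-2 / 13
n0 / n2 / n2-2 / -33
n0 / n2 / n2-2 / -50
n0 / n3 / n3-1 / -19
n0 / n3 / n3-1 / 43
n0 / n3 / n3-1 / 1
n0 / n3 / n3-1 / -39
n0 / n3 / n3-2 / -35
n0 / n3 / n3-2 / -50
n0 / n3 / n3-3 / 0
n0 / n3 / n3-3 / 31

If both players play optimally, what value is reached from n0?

n1-1 (Hugo): min(-14, -7, 47, 1) = -14
n1-2 (Hugo): min(45, 4) = 4
n1 (Tomas): max(-14, 4) = 4
n2-1 (Hugo): min(43, 12) = 12
n2-2 (Hugo): min(13, -33, -50) = -50
n2 (Tomas): max(12, -50) = 12
n3-1 (Hugo): min(-19, 43, 1, -39) = -39
n3-2 (Hugo): min(-35, -50) = -50
n3-3 (Hugo): min(0, 31) = 0
n3 (Tomas): max(-39, -50, 0) = 0
n0 (Hugo): min(4, 12, 0) = 0

0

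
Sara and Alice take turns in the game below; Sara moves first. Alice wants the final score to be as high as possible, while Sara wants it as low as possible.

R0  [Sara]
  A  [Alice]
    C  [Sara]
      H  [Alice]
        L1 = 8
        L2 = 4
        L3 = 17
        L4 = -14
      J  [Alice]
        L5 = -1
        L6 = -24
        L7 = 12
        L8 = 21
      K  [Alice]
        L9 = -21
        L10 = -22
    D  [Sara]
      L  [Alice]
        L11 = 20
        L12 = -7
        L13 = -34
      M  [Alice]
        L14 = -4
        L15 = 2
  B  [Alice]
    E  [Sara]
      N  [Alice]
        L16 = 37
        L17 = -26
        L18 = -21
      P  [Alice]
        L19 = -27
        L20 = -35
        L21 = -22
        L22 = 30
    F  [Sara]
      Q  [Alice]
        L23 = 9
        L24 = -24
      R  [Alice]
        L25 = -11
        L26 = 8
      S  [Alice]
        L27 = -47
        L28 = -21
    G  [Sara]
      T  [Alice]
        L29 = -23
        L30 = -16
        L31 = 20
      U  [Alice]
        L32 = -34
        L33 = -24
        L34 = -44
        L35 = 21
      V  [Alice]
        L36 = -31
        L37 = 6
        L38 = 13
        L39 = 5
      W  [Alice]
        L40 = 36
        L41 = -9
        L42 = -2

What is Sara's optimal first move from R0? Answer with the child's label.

A

H (Alice): max(8, 4, 17, -14) = 17
J (Alice): max(-1, -24, 12, 21) = 21
K (Alice): max(-21, -22) = -21
C (Sara): min(17, 21, -21) = -21
L (Alice): max(20, -7, -34) = 20
M (Alice): max(-4, 2) = 2
D (Sara): min(20, 2) = 2
A (Alice): max(-21, 2) = 2
N (Alice): max(37, -26, -21) = 37
P (Alice): max(-27, -35, -22, 30) = 30
E (Sara): min(37, 30) = 30
Q (Alice): max(9, -24) = 9
R (Alice): max(-11, 8) = 8
S (Alice): max(-47, -21) = -21
F (Sara): min(9, 8, -21) = -21
T (Alice): max(-23, -16, 20) = 20
U (Alice): max(-34, -24, -44, 21) = 21
V (Alice): max(-31, 6, 13, 5) = 13
W (Alice): max(36, -9, -2) = 36
G (Sara): min(20, 21, 13, 36) = 13
B (Alice): max(30, -21, 13) = 30
R0 (Sara): min(2, 30) = 2
Sara at R0 wants the lowest of {A=2, B=30}, so chooses A.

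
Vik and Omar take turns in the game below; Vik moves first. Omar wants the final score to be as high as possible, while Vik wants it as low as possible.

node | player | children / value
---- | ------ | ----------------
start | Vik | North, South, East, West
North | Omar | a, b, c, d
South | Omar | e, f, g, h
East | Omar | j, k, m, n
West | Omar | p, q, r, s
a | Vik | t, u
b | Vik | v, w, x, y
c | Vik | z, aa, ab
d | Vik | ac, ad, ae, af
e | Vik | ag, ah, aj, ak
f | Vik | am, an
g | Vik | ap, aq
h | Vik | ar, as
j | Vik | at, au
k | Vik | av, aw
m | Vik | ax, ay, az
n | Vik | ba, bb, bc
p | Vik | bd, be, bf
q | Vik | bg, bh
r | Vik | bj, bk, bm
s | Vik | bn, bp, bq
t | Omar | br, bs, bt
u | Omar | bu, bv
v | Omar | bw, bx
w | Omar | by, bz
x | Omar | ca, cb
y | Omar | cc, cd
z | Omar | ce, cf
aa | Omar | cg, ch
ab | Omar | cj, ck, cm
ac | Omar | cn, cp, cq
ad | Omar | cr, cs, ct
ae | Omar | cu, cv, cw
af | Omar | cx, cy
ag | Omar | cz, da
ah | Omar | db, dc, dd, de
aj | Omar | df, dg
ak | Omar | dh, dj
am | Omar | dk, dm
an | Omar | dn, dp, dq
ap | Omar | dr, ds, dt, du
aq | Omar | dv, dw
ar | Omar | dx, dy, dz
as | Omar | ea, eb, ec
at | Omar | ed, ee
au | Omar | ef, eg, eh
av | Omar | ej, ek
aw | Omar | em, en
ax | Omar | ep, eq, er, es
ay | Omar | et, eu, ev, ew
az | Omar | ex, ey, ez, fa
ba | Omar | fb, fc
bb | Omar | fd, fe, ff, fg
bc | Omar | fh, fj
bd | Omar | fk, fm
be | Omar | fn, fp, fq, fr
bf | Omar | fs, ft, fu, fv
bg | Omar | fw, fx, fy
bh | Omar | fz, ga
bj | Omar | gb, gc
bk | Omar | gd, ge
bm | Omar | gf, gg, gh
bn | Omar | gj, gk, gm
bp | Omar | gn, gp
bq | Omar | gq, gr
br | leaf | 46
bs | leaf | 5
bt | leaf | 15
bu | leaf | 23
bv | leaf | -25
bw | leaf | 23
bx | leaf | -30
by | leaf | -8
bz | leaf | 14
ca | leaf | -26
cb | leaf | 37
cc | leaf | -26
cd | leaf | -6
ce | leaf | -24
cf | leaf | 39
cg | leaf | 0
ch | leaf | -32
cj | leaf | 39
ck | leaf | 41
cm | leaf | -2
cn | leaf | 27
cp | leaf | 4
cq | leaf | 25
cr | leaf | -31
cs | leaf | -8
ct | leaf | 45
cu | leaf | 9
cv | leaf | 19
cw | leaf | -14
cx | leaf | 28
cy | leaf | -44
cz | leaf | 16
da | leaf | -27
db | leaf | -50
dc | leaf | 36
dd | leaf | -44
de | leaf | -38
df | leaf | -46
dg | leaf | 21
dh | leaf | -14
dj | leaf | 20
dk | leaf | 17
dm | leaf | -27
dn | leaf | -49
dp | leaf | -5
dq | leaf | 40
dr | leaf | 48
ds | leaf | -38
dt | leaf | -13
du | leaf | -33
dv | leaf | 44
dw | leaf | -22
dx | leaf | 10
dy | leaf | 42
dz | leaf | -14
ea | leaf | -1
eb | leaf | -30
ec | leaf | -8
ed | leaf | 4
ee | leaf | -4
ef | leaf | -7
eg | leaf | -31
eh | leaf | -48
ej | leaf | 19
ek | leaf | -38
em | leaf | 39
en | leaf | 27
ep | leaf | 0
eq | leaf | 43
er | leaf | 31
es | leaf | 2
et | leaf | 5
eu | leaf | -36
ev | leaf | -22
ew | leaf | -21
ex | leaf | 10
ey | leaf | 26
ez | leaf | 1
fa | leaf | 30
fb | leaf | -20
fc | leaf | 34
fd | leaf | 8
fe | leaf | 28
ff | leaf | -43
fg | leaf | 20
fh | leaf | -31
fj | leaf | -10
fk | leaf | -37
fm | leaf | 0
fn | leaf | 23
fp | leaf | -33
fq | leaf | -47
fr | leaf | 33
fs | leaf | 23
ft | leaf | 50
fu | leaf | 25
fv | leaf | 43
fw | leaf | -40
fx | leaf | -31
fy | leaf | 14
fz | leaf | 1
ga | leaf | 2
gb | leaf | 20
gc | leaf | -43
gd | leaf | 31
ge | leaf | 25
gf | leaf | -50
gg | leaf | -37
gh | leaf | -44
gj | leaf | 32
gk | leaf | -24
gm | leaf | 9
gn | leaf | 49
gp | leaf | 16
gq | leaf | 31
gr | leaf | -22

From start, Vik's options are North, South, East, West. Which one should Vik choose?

East

t (Omar): max(46, 5, 15) = 46
u (Omar): max(23, -25) = 23
a (Vik): min(46, 23) = 23
v (Omar): max(23, -30) = 23
w (Omar): max(-8, 14) = 14
x (Omar): max(-26, 37) = 37
y (Omar): max(-26, -6) = -6
b (Vik): min(23, 14, 37, -6) = -6
z (Omar): max(-24, 39) = 39
aa (Omar): max(0, -32) = 0
ab (Omar): max(39, 41, -2) = 41
c (Vik): min(39, 0, 41) = 0
ac (Omar): max(27, 4, 25) = 27
ad (Omar): max(-31, -8, 45) = 45
ae (Omar): max(9, 19, -14) = 19
af (Omar): max(28, -44) = 28
d (Vik): min(27, 45, 19, 28) = 19
North (Omar): max(23, -6, 0, 19) = 23
ag (Omar): max(16, -27) = 16
ah (Omar): max(-50, 36, -44, -38) = 36
aj (Omar): max(-46, 21) = 21
ak (Omar): max(-14, 20) = 20
e (Vik): min(16, 36, 21, 20) = 16
am (Omar): max(17, -27) = 17
an (Omar): max(-49, -5, 40) = 40
f (Vik): min(17, 40) = 17
ap (Omar): max(48, -38, -13, -33) = 48
aq (Omar): max(44, -22) = 44
g (Vik): min(48, 44) = 44
ar (Omar): max(10, 42, -14) = 42
as (Omar): max(-1, -30, -8) = -1
h (Vik): min(42, -1) = -1
South (Omar): max(16, 17, 44, -1) = 44
at (Omar): max(4, -4) = 4
au (Omar): max(-7, -31, -48) = -7
j (Vik): min(4, -7) = -7
av (Omar): max(19, -38) = 19
aw (Omar): max(39, 27) = 39
k (Vik): min(19, 39) = 19
ax (Omar): max(0, 43, 31, 2) = 43
ay (Omar): max(5, -36, -22, -21) = 5
az (Omar): max(10, 26, 1, 30) = 30
m (Vik): min(43, 5, 30) = 5
ba (Omar): max(-20, 34) = 34
bb (Omar): max(8, 28, -43, 20) = 28
bc (Omar): max(-31, -10) = -10
n (Vik): min(34, 28, -10) = -10
East (Omar): max(-7, 19, 5, -10) = 19
bd (Omar): max(-37, 0) = 0
be (Omar): max(23, -33, -47, 33) = 33
bf (Omar): max(23, 50, 25, 43) = 50
p (Vik): min(0, 33, 50) = 0
bg (Omar): max(-40, -31, 14) = 14
bh (Omar): max(1, 2) = 2
q (Vik): min(14, 2) = 2
bj (Omar): max(20, -43) = 20
bk (Omar): max(31, 25) = 31
bm (Omar): max(-50, -37, -44) = -37
r (Vik): min(20, 31, -37) = -37
bn (Omar): max(32, -24, 9) = 32
bp (Omar): max(49, 16) = 49
bq (Omar): max(31, -22) = 31
s (Vik): min(32, 49, 31) = 31
West (Omar): max(0, 2, -37, 31) = 31
start (Vik): min(23, 44, 19, 31) = 19
Vik at start wants the lowest of {North=23, South=44, East=19, West=31}, so chooses East.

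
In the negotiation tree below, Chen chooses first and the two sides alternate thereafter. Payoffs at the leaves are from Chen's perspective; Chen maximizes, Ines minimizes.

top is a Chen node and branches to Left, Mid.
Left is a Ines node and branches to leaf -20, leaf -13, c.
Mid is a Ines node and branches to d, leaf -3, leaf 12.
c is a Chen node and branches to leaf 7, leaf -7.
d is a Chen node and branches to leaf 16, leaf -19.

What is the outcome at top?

c (Chen): max(7, -7) = 7
Left (Ines): min(-20, -13, 7) = -20
d (Chen): max(16, -19) = 16
Mid (Ines): min(16, -3, 12) = -3
top (Chen): max(-20, -3) = -3

-3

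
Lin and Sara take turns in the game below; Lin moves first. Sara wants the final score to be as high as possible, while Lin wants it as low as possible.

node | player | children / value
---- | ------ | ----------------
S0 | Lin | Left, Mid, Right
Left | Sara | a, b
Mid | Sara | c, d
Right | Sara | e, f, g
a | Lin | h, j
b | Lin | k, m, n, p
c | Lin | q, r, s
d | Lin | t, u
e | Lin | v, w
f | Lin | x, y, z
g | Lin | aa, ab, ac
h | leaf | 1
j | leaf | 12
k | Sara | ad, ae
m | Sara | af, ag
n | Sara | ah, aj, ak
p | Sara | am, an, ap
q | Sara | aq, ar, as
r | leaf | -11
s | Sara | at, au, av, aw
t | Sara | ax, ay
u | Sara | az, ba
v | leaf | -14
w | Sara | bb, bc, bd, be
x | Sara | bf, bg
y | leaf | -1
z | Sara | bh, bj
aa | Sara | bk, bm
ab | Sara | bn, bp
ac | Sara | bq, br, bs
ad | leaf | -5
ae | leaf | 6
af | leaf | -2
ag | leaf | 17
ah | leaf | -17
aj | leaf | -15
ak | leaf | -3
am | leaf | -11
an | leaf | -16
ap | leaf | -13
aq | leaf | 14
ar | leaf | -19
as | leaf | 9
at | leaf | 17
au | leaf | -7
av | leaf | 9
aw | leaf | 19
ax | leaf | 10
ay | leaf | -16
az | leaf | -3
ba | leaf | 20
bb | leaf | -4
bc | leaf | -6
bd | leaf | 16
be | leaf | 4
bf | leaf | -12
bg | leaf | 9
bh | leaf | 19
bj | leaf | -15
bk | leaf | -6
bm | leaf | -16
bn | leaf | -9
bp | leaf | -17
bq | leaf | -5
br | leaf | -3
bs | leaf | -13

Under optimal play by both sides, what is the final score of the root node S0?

-1

a (Lin): min(1, 12) = 1
k (Sara): max(-5, 6) = 6
m (Sara): max(-2, 17) = 17
n (Sara): max(-17, -15, -3) = -3
p (Sara): max(-11, -16, -13) = -11
b (Lin): min(6, 17, -3, -11) = -11
Left (Sara): max(1, -11) = 1
q (Sara): max(14, -19, 9) = 14
s (Sara): max(17, -7, 9, 19) = 19
c (Lin): min(14, -11, 19) = -11
t (Sara): max(10, -16) = 10
u (Sara): max(-3, 20) = 20
d (Lin): min(10, 20) = 10
Mid (Sara): max(-11, 10) = 10
w (Sara): max(-4, -6, 16, 4) = 16
e (Lin): min(-14, 16) = -14
x (Sara): max(-12, 9) = 9
z (Sara): max(19, -15) = 19
f (Lin): min(9, -1, 19) = -1
aa (Sara): max(-6, -16) = -6
ab (Sara): max(-9, -17) = -9
ac (Sara): max(-5, -3, -13) = -3
g (Lin): min(-6, -9, -3) = -9
Right (Sara): max(-14, -1, -9) = -1
S0 (Lin): min(1, 10, -1) = -1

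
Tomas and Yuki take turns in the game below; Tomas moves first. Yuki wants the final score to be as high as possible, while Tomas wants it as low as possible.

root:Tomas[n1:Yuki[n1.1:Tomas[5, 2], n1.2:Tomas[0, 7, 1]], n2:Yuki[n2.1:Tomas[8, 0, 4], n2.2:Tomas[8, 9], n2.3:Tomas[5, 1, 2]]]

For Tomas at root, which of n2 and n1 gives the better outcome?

n2.1 (Tomas): min(8, 0, 4) = 0
n2.2 (Tomas): min(8, 9) = 8
n2.3 (Tomas): min(5, 1, 2) = 1
n2 (Yuki): max(0, 8, 1) = 8
n1.1 (Tomas): min(5, 2) = 2
n1.2 (Tomas): min(0, 7, 1) = 0
n1 (Yuki): max(2, 0) = 2
Tomas prefers the lower value; n2=8, n1=2. n1 is better since 2 < 8.

n1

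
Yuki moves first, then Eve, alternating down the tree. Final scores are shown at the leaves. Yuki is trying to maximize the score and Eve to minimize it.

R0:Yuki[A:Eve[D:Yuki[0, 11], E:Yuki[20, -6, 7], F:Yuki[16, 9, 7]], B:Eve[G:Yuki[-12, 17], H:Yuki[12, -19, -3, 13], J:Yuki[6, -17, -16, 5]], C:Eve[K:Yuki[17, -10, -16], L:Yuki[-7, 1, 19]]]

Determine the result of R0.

D (Yuki): max(0, 11) = 11
E (Yuki): max(20, -6, 7) = 20
F (Yuki): max(16, 9, 7) = 16
A (Eve): min(11, 20, 16) = 11
G (Yuki): max(-12, 17) = 17
H (Yuki): max(12, -19, -3, 13) = 13
J (Yuki): max(6, -17, -16, 5) = 6
B (Eve): min(17, 13, 6) = 6
K (Yuki): max(17, -10, -16) = 17
L (Yuki): max(-7, 1, 19) = 19
C (Eve): min(17, 19) = 17
R0 (Yuki): max(11, 6, 17) = 17

17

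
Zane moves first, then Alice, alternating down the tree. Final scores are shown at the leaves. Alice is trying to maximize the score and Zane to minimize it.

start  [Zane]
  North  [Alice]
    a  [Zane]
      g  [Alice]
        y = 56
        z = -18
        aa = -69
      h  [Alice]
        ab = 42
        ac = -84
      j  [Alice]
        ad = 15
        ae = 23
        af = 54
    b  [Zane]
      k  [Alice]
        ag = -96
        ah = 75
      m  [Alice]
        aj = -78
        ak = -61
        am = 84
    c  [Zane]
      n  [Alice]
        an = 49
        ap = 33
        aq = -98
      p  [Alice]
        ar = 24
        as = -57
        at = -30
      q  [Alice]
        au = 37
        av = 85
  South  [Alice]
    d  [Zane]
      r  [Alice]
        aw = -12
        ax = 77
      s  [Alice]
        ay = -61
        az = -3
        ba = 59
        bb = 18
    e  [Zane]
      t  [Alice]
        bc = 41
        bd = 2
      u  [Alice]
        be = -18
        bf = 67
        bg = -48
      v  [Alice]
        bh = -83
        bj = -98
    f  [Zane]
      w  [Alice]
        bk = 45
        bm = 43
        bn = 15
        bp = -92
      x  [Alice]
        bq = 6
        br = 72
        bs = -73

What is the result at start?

g (Alice): max(56, -18, -69) = 56
h (Alice): max(42, -84) = 42
j (Alice): max(15, 23, 54) = 54
a (Zane): min(56, 42, 54) = 42
k (Alice): max(-96, 75) = 75
m (Alice): max(-78, -61, 84) = 84
b (Zane): min(75, 84) = 75
n (Alice): max(49, 33, -98) = 49
p (Alice): max(24, -57, -30) = 24
q (Alice): max(37, 85) = 85
c (Zane): min(49, 24, 85) = 24
North (Alice): max(42, 75, 24) = 75
r (Alice): max(-12, 77) = 77
s (Alice): max(-61, -3, 59, 18) = 59
d (Zane): min(77, 59) = 59
t (Alice): max(41, 2) = 41
u (Alice): max(-18, 67, -48) = 67
v (Alice): max(-83, -98) = -83
e (Zane): min(41, 67, -83) = -83
w (Alice): max(45, 43, 15, -92) = 45
x (Alice): max(6, 72, -73) = 72
f (Zane): min(45, 72) = 45
South (Alice): max(59, -83, 45) = 59
start (Zane): min(75, 59) = 59

59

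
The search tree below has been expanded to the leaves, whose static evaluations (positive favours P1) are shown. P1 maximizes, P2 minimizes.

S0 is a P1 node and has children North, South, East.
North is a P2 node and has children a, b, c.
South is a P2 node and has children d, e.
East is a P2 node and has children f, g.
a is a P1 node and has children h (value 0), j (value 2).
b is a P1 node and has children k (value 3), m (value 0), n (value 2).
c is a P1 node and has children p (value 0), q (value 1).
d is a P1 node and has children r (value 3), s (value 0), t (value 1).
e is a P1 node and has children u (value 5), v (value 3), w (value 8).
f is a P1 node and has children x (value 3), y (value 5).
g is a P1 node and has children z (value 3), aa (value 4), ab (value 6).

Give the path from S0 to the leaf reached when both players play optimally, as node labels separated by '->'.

S0 -> East -> f -> y

a (P1): max(0, 2) = 2
b (P1): max(3, 0, 2) = 3
c (P1): max(0, 1) = 1
North (P2): min(2, 3, 1) = 1
d (P1): max(3, 0, 1) = 3
e (P1): max(5, 3, 8) = 8
South (P2): min(3, 8) = 3
f (P1): max(3, 5) = 5
g (P1): max(3, 4, 6) = 6
East (P2): min(5, 6) = 5
S0 (P1): max(1, 3, 5) = 5
At S0, P1 picks East (highest: 5).
At East, P2 picks f (lowest: 5).
At f, P1 picks y (highest: 5).
Terminal value 5.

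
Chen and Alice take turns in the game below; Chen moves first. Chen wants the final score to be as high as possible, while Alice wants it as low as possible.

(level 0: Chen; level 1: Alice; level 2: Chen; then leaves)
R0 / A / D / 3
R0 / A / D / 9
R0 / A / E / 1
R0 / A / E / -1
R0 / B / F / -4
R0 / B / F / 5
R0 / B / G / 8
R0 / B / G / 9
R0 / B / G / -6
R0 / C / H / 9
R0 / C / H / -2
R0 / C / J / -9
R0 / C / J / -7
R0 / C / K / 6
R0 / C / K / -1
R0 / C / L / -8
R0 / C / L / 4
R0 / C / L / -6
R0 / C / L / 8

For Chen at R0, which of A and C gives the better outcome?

D (Chen): max(3, 9) = 9
E (Chen): max(1, -1) = 1
A (Alice): min(9, 1) = 1
H (Chen): max(9, -2) = 9
J (Chen): max(-9, -7) = -7
K (Chen): max(6, -1) = 6
L (Chen): max(-8, 4, -6, 8) = 8
C (Alice): min(9, -7, 6, 8) = -7
Chen prefers the higher value; A=1, C=-7. A is better since 1 > -7.

A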